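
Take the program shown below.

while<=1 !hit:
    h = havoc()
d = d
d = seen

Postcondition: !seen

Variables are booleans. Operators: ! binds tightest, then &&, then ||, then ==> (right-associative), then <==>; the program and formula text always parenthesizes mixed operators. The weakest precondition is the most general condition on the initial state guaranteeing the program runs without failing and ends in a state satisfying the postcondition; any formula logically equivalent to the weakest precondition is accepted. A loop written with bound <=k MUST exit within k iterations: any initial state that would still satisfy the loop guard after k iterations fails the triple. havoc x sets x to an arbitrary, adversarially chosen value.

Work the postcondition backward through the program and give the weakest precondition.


Working backward. After the program, !seen must hold.
Before d := seen: !seen
Before d := d: !seen
Before the loop (bound <=1), unroll the exhaustion recursion (WP_0 = exit-now case; WP_j = one more guarded iteration, up to j = 1):
  WP_0: hit && (!seen)
  WP_1: ((!hit) ==> (hit && (!seen))) && (hit ==> (!seen))
So before the loop: ((!hit) ==> (hit && (!seen))) && (hit ==> (!seen))
Answer: WP = ((!hit) ==> (hit && (!seen))) && (hit ==> (!seen))


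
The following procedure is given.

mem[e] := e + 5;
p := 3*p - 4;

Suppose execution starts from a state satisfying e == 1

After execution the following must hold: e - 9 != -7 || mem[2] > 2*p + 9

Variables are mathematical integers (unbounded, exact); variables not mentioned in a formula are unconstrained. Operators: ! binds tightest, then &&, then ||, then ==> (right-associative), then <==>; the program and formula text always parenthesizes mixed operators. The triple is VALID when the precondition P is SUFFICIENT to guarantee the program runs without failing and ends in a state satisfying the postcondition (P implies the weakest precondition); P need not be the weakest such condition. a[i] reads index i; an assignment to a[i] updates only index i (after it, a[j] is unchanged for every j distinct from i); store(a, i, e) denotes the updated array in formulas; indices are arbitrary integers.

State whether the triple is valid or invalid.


Working backward. After the program, the postcondition e - 9 != -7 || mem[2] > 2*p + 9 must hold; in canonical form it is e != 2 || mem[2] > 2*p + 9.
Before p := 3*p - 4: e != 2 || mem[2] > 6*p + 1
Before mem[e] := e + 5: e != 2 || store(mem, e, e + 5)[2] > 6*p + 1
The weakest precondition is e != 2 || store(mem, e, e + 5)[2] > 6*p + 1.
Check whether e == 1 implies it.
Every state satisfying the precondition satisfies the weakest precondition: the implication holds.
Answer: valid


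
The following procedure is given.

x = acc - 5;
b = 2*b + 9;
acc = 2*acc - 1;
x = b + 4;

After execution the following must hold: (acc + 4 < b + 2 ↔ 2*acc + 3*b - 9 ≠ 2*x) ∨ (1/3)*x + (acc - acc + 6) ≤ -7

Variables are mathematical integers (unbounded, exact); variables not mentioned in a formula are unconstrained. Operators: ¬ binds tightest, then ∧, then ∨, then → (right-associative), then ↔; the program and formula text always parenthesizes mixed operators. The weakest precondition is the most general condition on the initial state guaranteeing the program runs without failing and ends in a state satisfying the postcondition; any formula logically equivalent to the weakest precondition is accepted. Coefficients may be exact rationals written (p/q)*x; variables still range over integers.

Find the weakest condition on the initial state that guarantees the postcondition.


Working backward. After the program, the postcondition (acc + 4 < b + 2 ↔ 2*acc + 3*b - 9 ≠ 2*x) ∨ (1/3)*x + (acc - acc + 6) ≤ -7 must hold; in canonical form it is (acc < b - 2 ↔ 2*acc + 3*b ≠ 2*x + 9) ∨ (1/3)*x ≤ -13.
Before x := b + 4: (acc < b - 2 ↔ 2*acc + b ≠ 17) ∨ (1/3)*b ≤ -43/3
Before acc := 2*acc - 1: (2*acc < b - 1 ↔ 4*acc + b ≠ 19) ∨ (1/3)*b ≤ -43/3
Before b := 2*b + 9: (2*acc < 2*b + 8 ↔ 4*acc + 2*b ≠ 10) ∨ (2/3)*b ≤ -52/3
Before x := acc - 5: (2*acc < 2*b + 8 ↔ 4*acc + 2*b ≠ 10) ∨ (2/3)*b ≤ -52/3
Answer: WP = (2*acc < 2*b + 8 ↔ 4*acc + 2*b ≠ 10) ∨ (2/3)*b ≤ -52/3


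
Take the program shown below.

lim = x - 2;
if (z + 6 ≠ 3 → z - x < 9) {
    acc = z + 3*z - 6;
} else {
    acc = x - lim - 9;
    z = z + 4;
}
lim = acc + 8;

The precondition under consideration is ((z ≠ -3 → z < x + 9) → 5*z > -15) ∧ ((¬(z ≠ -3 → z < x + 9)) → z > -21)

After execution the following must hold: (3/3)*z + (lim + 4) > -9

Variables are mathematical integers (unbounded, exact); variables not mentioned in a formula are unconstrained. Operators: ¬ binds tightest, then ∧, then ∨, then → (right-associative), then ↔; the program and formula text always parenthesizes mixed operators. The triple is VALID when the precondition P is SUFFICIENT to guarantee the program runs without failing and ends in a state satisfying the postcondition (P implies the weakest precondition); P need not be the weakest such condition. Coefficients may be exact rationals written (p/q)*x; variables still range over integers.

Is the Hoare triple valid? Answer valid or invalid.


Working backward. After the program, the postcondition (3/3)*z + (lim + 4) > -9 must hold; in canonical form it is lim + z > -13.
Before lim := acc + 8: acc + z > -21
Then branch requires 5*z > -15; else branch requires x + z > lim - 16.
Before the if: ((z ≠ -3 → z < x + 9) → 5*z > -15) ∧ ((¬(z ≠ -3 → z < x + 9)) → x + z > lim - 16)
Before lim := x - 2: ((z ≠ -3 → z < x + 9) → 5*z > -15) ∧ ((¬(z ≠ -3 → z < x + 9)) → z > -18)
The weakest precondition is ((z ≠ -3 → z < x + 9) → 5*z > -15) ∧ ((¬(z ≠ -3 → z < x + 9)) → z > -18).
Check whether ((z ≠ -3 → z < x + 9) → 5*z > -15) ∧ ((¬(z ≠ -3 → z < x + 9)) → z > -21) implies it.
Countermodel: at the initial state x = -29, z = -20, the precondition holds but the weakest precondition fails.
Answer: invalid


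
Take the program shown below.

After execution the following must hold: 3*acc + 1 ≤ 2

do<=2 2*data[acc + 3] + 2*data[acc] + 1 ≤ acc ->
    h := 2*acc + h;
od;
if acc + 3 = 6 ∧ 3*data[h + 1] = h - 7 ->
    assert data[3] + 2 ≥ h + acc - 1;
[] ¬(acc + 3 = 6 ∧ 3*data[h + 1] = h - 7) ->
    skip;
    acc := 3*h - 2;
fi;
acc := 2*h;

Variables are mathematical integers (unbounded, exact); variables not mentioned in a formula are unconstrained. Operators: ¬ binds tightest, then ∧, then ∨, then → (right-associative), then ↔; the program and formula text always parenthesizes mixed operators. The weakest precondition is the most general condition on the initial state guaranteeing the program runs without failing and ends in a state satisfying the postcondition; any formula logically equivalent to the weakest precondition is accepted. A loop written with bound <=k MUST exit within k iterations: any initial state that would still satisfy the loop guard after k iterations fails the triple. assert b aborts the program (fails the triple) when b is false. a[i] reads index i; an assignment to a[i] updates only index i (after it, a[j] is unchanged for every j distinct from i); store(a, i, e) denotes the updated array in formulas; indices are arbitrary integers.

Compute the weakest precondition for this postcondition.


Working backward. After the program, the postcondition 3*acc + 1 ≤ 2 must hold; in canonical form it is 3*acc ≤ 1.
Before acc := 2*h: 6*h ≤ 1
Then branch requires data[3] ≥ acc + h - 3 ∧ 6*h ≤ 1; else branch requires 6*h ≤ 1.
Before the if: ((acc = 3 ∧ 3*data[h + 1] = h - 7) → (data[3] ≥ acc + h - 3 ∧ 6*h ≤ 1)) ∧ ((¬(acc = 3 ∧ 3*data[h + 1] = h - 7)) → 6*h ≤ 1)
Before the loop (bound <=2), unroll the exhaustion recursion (WP_0 = exit-now case; WP_j = one more guarded iteration, up to j = 2):
  WP_0: (¬(2*data[acc + 3] + 2*data[acc] ≤ acc - 1)) ∧ ((acc = 3 ∧ 3*data[h + 1] = h - 7) → (data[3] ≥ acc + h - 3 ∧ 6*h ≤ 1)) ∧ ((¬(acc = 3 ∧ 3*data[h + 1] = h - 7)) → 6*h ≤ 1)
  WP_1: (2*data[acc + 3] + 2*data[acc] ≤ acc - 1 → ((¬(2*data[acc + 3] + 2*data[acc] ≤ acc - 1)) ∧ ((acc = 3 ∧ 3*data[2*acc + h + 1] = 2*acc + h - 7) → (data[3] ≥ 3*acc + h - 3 ∧ 12*acc + 6*h ≤ 1)) ∧ ((¬(acc = 3 ∧ 3*data[2*acc + h + 1] = 2*acc + h - 7)) → 12*acc + 6*h ≤ 1))) ∧ ((¬(2*data[acc + 3] + 2*data[acc] ≤ acc - 1)) → (((acc = 3 ∧ 3*data[h + 1] = h - 7) → (data[3] ≥ acc + h - 3 ∧ 6*h ≤ 1)) ∧ ((¬(acc = 3 ∧ 3*data[h + 1] = h - 7)) → 6*h ≤ 1)))
  WP_2: (2*data[acc + 3] + 2*data[acc] ≤ acc - 1 → ((2*data[acc + 3] + 2*data[acc] ≤ acc - 1 → ((¬(2*data[acc + 3] + 2*data[acc] ≤ acc - 1)) ∧ ((acc = 3 ∧ 3*data[4*acc + h + 1] = 4*acc + h - 7) → (data[3] ≥ 5*acc + h - 3 ∧ 24*acc + 6*h ≤ 1)) ∧ ((¬(acc = 3 ∧ 3*data[4*acc + h + 1] = 4*acc + h - 7)) → 24*acc + 6*h ≤ 1))) ∧ ((¬(2*data[acc + 3] + 2*data[acc] ≤ acc - 1)) → (((acc = 3 ∧ 3*data[2*acc + h + 1] = 2*acc + h - 7) → (data[3] ≥ 3*acc + h - 3 ∧ 12*acc + 6*h ≤ 1)) ∧ ((¬(acc = 3 ∧ 3*data[2*acc + h + 1] = 2*acc + h - 7)) → 12*acc + 6*h ≤ 1))))) ∧ ((¬(2*data[acc + 3] + 2*data[acc] ≤ acc - 1)) → (((acc = 3 ∧ 3*data[h + 1] = h - 7) → (data[3] ≥ acc + h - 3 ∧ 6*h ≤ 1)) ∧ ((¬(acc = 3 ∧ 3*data[h + 1] = h - 7)) → 6*h ≤ 1)))
So before the loop: (2*data[acc + 3] + 2*data[acc] ≤ acc - 1 → ((2*data[acc + 3] + 2*data[acc] ≤ acc - 1 → ((¬(2*data[acc + 3] + 2*data[acc] ≤ acc - 1)) ∧ ((acc = 3 ∧ 3*data[4*acc + h + 1] = 4*acc + h - 7) → (data[3] ≥ 5*acc + h - 3 ∧ 24*acc + 6*h ≤ 1)) ∧ ((¬(acc = 3 ∧ 3*data[4*acc + h + 1] = 4*acc + h - 7)) → 24*acc + 6*h ≤ 1))) ∧ ((¬(2*data[acc + 3] + 2*data[acc] ≤ acc - 1)) → (((acc = 3 ∧ 3*data[2*acc + h + 1] = 2*acc + h - 7) → (data[3] ≥ 3*acc + h - 3 ∧ 12*acc + 6*h ≤ 1)) ∧ ((¬(acc = 3 ∧ 3*data[2*acc + h + 1] = 2*acc + h - 7)) → 12*acc + 6*h ≤ 1))))) ∧ ((¬(2*data[acc + 3] + 2*data[acc] ≤ acc - 1)) → (((acc = 3 ∧ 3*data[h + 1] = h - 7) → (data[3] ≥ acc + h - 3 ∧ 6*h ≤ 1)) ∧ ((¬(acc = 3 ∧ 3*data[h + 1] = h - 7)) → 6*h ≤ 1)))
Answer: WP = (2*data[acc + 3] + 2*data[acc] ≤ acc - 1 → ((2*data[acc + 3] + 2*data[acc] ≤ acc - 1 → ((¬(2*data[acc + 3] + 2*data[acc] ≤ acc - 1)) ∧ ((acc = 3 ∧ 3*data[4*acc + h + 1] = 4*acc + h - 7) → (data[3] ≥ 5*acc + h - 3 ∧ 24*acc + 6*h ≤ 1)) ∧ ((¬(acc = 3 ∧ 3*data[4*acc + h + 1] = 4*acc + h - 7)) → 24*acc + 6*h ≤ 1))) ∧ ((¬(2*data[acc + 3] + 2*data[acc] ≤ acc - 1)) → (((acc = 3 ∧ 3*data[2*acc + h + 1] = 2*acc + h - 7) → (data[3] ≥ 3*acc + h - 3 ∧ 12*acc + 6*h ≤ 1)) ∧ ((¬(acc = 3 ∧ 3*data[2*acc + h + 1] = 2*acc + h - 7)) → 12*acc + 6*h ≤ 1))))) ∧ ((¬(2*data[acc + 3] + 2*data[acc] ≤ acc - 1)) → (((acc = 3 ∧ 3*data[h + 1] = h - 7) → (data[3] ≥ acc + h - 3 ∧ 6*h ≤ 1)) ∧ ((¬(acc = 3 ∧ 3*data[h + 1] = h - 7)) → 6*h ≤ 1)))


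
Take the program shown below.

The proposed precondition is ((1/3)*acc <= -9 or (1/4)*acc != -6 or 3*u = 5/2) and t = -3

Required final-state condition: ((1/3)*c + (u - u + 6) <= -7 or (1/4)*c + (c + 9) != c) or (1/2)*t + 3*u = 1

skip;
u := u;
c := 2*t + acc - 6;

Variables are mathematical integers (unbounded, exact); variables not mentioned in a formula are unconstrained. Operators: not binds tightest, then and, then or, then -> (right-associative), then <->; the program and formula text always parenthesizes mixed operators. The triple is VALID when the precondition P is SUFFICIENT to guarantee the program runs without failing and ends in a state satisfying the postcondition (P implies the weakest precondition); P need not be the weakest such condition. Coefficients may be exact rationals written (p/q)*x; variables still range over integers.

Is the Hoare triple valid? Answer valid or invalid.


Working backward. After the program, the postcondition ((1/3)*c + (u - u + 6) <= -7 or (1/4)*c + (c + 9) != c) or (1/2)*t + 3*u = 1 must hold; in canonical form it is (1/3)*c <= -13 or (1/4)*c != -9 or (1/2)*t + 3*u = 1.
Before c := 2*t + acc - 6: (1/3)*acc + (2/3)*t <= -11 or (1/4)*acc + (1/2)*t != -15/2 or (1/2)*t + 3*u = 1
Before u := u: (1/3)*acc + (2/3)*t <= -11 or (1/4)*acc + (1/2)*t != -15/2 or (1/2)*t + 3*u = 1
Before skip: (1/3)*acc + (2/3)*t <= -11 or (1/4)*acc + (1/2)*t != -15/2 or (1/2)*t + 3*u = 1
The weakest precondition is (1/3)*acc + (2/3)*t <= -11 or (1/4)*acc + (1/2)*t != -15/2 or (1/2)*t + 3*u = 1.
Check whether ((1/3)*acc <= -9 or (1/4)*acc != -6 or 3*u = 5/2) and t = -3 implies it.
Every state satisfying the precondition satisfies the weakest precondition: the implication holds.
Answer: valid


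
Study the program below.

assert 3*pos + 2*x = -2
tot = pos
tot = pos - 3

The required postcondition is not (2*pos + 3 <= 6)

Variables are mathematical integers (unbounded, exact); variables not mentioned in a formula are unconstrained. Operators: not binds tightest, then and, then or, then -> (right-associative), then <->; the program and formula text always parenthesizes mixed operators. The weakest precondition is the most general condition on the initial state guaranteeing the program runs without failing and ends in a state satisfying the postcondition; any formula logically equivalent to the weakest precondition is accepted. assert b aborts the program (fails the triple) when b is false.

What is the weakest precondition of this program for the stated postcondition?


Working backward. After the program, the postcondition not (2*pos + 3 <= 6) must hold; in canonical form it is not (2*pos <= 3).
Before tot := pos - 3: not (2*pos <= 3)
Before tot := pos: not (2*pos <= 3)
Before assert 3*pos + 2*x = -2: 3*pos + 2*x = -2 and (not (2*pos <= 3))
Answer: WP = 3*pos + 2*x = -2 and (not (2*pos <= 3))


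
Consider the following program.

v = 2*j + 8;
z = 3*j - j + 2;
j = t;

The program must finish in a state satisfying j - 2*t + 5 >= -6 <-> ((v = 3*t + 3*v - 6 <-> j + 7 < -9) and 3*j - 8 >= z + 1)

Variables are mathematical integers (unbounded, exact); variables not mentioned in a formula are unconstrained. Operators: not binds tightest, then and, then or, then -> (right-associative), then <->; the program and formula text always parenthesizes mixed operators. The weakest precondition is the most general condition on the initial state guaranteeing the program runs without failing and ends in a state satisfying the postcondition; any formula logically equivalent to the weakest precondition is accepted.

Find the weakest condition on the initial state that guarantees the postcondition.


Working backward. After the program, the postcondition j - 2*t + 5 >= -6 <-> ((v = 3*t + 3*v - 6 <-> j + 7 < -9) and 3*j - 8 >= z + 1) must hold; in canonical form it is j >= 2*t - 11 <-> ((3*t + 2*v = 6 <-> j < -16) and 3*j >= z + 9).
Before j := t: t <= 11 <-> ((3*t + 2*v = 6 <-> t < -16) and 3*t >= z + 9)
Before z := 3*j - j + 2: t <= 11 <-> ((3*t + 2*v = 6 <-> t < -16) and 3*t >= 2*j + 11)
Before v := 2*j + 8: t <= 11 <-> ((4*j + 3*t = -10 <-> t < -16) and 3*t >= 2*j + 11)
Answer: WP = t <= 11 <-> ((4*j + 3*t = -10 <-> t < -16) and 3*t >= 2*j + 11)


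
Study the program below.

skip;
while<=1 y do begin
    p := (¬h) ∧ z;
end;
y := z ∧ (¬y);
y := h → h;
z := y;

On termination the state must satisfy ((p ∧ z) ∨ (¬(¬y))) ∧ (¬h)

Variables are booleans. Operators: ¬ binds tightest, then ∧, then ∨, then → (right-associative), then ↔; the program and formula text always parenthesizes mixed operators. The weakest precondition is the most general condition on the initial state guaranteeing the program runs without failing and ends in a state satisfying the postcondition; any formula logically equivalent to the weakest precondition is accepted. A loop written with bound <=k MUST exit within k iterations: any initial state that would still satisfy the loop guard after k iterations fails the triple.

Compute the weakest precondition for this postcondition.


Working backward. After the program, the postcondition ((p ∧ z) ∨ (¬(¬y))) ∧ (¬h) must hold; in canonical form it is ((p ∧ z) ∨ y) ∧ (¬h).
Before z := y: ((p ∧ y) ∨ y) ∧ (¬h)
Before y := h → h: ¬h
Before y := z ∧ (¬y): ¬h
Before the loop (bound <=1), unroll the exhaustion recursion (WP_0 = exit-now case; WP_j = one more guarded iteration, up to j = 1):
  WP_0: (¬y) ∧ (¬h)
  WP_1: (y → ((¬y) ∧ (¬h))) ∧ ((¬y) → (¬h))
So before the loop: (y → ((¬y) ∧ (¬h))) ∧ ((¬y) → (¬h))
Before skip: (y → ((¬y) ∧ (¬h))) ∧ ((¬y) → (¬h))
Answer: WP = (y → ((¬y) ∧ (¬h))) ∧ ((¬y) → (¬h))


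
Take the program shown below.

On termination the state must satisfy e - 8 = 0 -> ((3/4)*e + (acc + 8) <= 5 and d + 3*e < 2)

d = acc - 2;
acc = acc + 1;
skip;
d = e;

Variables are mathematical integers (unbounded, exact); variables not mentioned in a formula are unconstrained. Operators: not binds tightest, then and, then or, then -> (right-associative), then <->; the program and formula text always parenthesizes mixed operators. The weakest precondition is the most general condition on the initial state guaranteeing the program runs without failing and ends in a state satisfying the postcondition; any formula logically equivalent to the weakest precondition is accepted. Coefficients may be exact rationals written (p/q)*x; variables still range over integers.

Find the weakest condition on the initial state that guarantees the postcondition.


Working backward. After the program, the postcondition e - 8 = 0 -> ((3/4)*e + (acc + 8) <= 5 and d + 3*e < 2) must hold; in canonical form it is e = 8 -> (acc + (3/4)*e <= -3 and d + 3*e < 2).
Before d := e: e = 8 -> (acc + (3/4)*e <= -3 and 4*e < 2)
Before skip: e = 8 -> (acc + (3/4)*e <= -3 and 4*e < 2)
Before acc := acc + 1: e = 8 -> (acc + (3/4)*e <= -4 and 4*e < 2)
Before d := acc - 2: e = 8 -> (acc + (3/4)*e <= -4 and 4*e < 2)
Answer: WP = e = 8 -> (acc + (3/4)*e <= -4 and 4*e < 2)


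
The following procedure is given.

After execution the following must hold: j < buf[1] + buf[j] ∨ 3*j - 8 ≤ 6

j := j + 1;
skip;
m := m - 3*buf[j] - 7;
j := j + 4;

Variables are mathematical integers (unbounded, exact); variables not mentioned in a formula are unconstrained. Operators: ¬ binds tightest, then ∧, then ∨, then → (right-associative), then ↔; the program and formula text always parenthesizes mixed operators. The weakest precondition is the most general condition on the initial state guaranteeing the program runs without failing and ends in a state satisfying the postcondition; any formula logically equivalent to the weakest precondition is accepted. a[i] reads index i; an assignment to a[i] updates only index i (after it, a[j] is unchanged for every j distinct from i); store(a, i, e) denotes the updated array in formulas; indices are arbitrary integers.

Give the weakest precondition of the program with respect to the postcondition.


Working backward. After the program, the postcondition j < buf[1] + buf[j] ∨ 3*j - 8 ≤ 6 must hold; in canonical form it is j < buf[1] + buf[j] ∨ 3*j ≤ 14.
Before j := j + 4: j < buf[j + 4] + buf[1] - 4 ∨ 3*j ≤ 2
Before m := m - 3*buf[j] - 7: j < buf[j + 4] + buf[1] - 4 ∨ 3*j ≤ 2
Before skip: j < buf[j + 4] + buf[1] - 4 ∨ 3*j ≤ 2
Before j := j + 1: j < buf[j + 5] + buf[1] - 5 ∨ 3*j ≤ -1
Answer: WP = j < buf[j + 5] + buf[1] - 5 ∨ 3*j ≤ -1


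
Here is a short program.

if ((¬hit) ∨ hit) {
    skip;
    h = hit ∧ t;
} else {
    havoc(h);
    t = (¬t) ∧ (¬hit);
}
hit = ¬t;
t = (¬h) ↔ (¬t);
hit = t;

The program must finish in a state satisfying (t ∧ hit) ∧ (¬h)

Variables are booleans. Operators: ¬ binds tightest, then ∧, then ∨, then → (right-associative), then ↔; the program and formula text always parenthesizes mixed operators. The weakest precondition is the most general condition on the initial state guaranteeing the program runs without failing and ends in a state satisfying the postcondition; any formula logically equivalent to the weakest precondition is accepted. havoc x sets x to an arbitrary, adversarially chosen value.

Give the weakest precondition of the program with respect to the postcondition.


Working backward. After the program, the postcondition (t ∧ hit) ∧ (¬h) must hold; in canonical form it is t ∧ hit ∧ (¬h).
Before hit := t: t ∧ (¬h)
Before t := (¬h) ↔ (¬t): ((¬h) ↔ (¬t)) ∧ (¬h)
Before hit := ¬t: ((¬h) ↔ (¬t)) ∧ (¬h)
Then branch requires ((¬(hit ∧ t)) ↔ (¬t)) ∧ (¬(hit ∧ t)); else branch requires false.
Before the if: ((¬(hit ∧ t)) ↔ (¬t)) ∧ (¬(hit ∧ t))
Answer: WP = ((¬(hit ∧ t)) ↔ (¬t)) ∧ (¬(hit ∧ t))


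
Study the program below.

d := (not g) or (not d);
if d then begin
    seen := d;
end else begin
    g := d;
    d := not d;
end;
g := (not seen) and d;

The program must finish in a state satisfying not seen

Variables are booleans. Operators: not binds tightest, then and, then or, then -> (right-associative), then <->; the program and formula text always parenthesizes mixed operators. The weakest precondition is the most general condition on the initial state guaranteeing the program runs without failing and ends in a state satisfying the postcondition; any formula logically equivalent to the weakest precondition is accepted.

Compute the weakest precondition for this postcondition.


Working backward. After the program, not seen must hold.
Before g := (not seen) and d: not seen
Then branch requires not d; else branch requires not seen.
Before the if: (d -> (not d)) and ((not d) -> (not seen))
Before d := (not g) or (not d): (((not g) or (not d)) -> (not ((not g) or (not d)))) and ((not ((not g) or (not d))) -> (not seen))
Answer: WP = (((not g) or (not d)) -> (not ((not g) or (not d)))) and ((not ((not g) or (not d))) -> (not seen))


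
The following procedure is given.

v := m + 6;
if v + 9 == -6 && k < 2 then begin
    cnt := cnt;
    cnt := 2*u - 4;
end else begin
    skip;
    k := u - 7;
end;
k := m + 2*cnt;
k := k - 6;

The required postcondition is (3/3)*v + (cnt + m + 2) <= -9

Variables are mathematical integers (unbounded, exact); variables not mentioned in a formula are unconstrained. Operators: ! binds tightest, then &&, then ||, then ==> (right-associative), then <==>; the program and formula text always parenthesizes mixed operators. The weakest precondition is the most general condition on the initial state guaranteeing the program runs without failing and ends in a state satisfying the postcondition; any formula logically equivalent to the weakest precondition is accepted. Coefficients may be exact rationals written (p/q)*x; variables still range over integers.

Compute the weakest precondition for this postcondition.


Working backward. After the program, the postcondition (3/3)*v + (cnt + m + 2) <= -9 must hold; in canonical form it is cnt + m + v <= -11.
Before k := k - 6: cnt + m + v <= -11
Before k := m + 2*cnt: cnt + m + v <= -11
Then branch requires m + 2*u + v <= -7; else branch requires cnt + m + v <= -11.
Before the if: ((v == -15 && k < 2) ==> m + 2*u + v <= -7) && ((!(v == -15 && k < 2)) ==> cnt + m + v <= -11)
Before v := m + 6: ((m == -21 && k < 2) ==> 2*m + 2*u <= -13) && ((!(m == -21 && k < 2)) ==> cnt + 2*m <= -17)
Answer: WP = ((m == -21 && k < 2) ==> 2*m + 2*u <= -13) && ((!(m == -21 && k < 2)) ==> cnt + 2*m <= -17)


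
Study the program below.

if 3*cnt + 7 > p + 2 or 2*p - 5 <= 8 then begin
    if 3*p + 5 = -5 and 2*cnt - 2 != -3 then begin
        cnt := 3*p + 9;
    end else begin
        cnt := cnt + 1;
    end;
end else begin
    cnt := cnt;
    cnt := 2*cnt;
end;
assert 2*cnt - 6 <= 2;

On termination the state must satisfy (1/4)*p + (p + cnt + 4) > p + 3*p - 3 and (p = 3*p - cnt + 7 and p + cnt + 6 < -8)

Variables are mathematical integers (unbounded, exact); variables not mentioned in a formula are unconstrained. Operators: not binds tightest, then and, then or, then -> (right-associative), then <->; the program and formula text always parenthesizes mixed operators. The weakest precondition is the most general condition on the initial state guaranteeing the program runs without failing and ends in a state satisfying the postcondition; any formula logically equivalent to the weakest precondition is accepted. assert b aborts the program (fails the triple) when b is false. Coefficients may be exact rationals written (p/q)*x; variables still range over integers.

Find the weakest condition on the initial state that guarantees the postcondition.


Working backward. After the program, the postcondition (1/4)*p + (p + cnt + 4) > p + 3*p - 3 and (p = 3*p - cnt + 7 and p + cnt + 6 < -8) must hold; in canonical form it is cnt > (11/4)*p - 7 and cnt = 2*p + 7 and cnt + p < -14.
Before assert 2*cnt - 6 <= 2: 2*cnt <= 8 and cnt > (11/4)*p - 7 and cnt = 2*p + 7 and cnt + p < -14
Then branch requires ((3*p = -10 and 2*cnt != -1) -> (6*p <= -10 and (1/4)*p > -16 and p = -2 and 4*p < -23)) and ((not (3*p = -10 and 2*cnt != -1)) -> (2*cnt <= 6 and cnt > (11/4)*p - 8 and cnt = 2*p + 6 and cnt + p < -15)); else branch requires 4*cnt <= 8 and 2*cnt > (11/4)*p - 7 and 2*cnt = 2*p + 7 and 2*cnt + p < -14.
Before the if: ((3*cnt > p - 5 or 2*p <= 13) -> (((3*p = -10 and 2*cnt != -1) -> (6*p <= -10 and (1/4)*p > -16 and p = -2 and 4*p < -23)) and ((not (3*p = -10 and 2*cnt != -1)) -> (2*cnt <= 6 and cnt > (11/4)*p - 8 and cnt = 2*p + 6 and cnt + p < -15)))) and ((not (3*cnt > p - 5 or 2*p <= 13)) -> (4*cnt <= 8 and 2*cnt > (11/4)*p - 7 and 2*cnt = 2*p + 7 and 2*cnt + p < -14))
Answer: WP = ((3*cnt > p - 5 or 2*p <= 13) -> (((3*p = -10 and 2*cnt != -1) -> (6*p <= -10 and (1/4)*p > -16 and p = -2 and 4*p < -23)) and ((not (3*p = -10 and 2*cnt != -1)) -> (2*cnt <= 6 and cnt > (11/4)*p - 8 and cnt = 2*p + 6 and cnt + p < -15)))) and ((not (3*cnt > p - 5 or 2*p <= 13)) -> (4*cnt <= 8 and 2*cnt > (11/4)*p - 7 and 2*cnt = 2*p + 7 and 2*cnt + p < -14))


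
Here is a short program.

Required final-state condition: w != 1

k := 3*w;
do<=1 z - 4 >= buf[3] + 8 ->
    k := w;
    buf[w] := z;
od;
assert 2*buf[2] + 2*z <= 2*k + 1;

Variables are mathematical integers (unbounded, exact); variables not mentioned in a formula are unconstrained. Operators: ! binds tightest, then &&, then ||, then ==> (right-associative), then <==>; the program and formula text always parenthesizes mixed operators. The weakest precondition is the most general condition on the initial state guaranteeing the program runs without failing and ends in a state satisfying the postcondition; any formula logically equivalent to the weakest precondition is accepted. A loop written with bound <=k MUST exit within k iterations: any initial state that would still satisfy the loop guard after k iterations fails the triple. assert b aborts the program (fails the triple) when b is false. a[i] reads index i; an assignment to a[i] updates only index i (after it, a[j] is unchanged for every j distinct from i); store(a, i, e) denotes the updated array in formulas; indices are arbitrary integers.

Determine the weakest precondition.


Working backward. After the program, w != 1 must hold.
Before assert 2*buf[2] + 2*z <= 2*k + 1: 2*buf[2] + 2*z <= 2*k + 1 && w != 1
Before the loop (bound <=1), unroll the exhaustion recursion (WP_0 = exit-now case; WP_j = one more guarded iteration, up to j = 1):
  WP_0: (!(z >= buf[3] + 12)) && 2*buf[2] + 2*z <= 2*k + 1 && w != 1
  WP_1: (z >= buf[3] + 12 ==> ((!(z >= store(buf, w, z)[3] + 12)) && 2*store(buf, w, z)[2] + 2*z <= 2*w + 1 && w != 1)) && ((!(z >= buf[3] + 12)) ==> (2*buf[2] + 2*z <= 2*k + 1 && w != 1))
So before the loop: (z >= buf[3] + 12 ==> ((!(z >= store(buf, w, z)[3] + 12)) && 2*store(buf, w, z)[2] + 2*z <= 2*w + 1 && w != 1)) && ((!(z >= buf[3] + 12)) ==> (2*buf[2] + 2*z <= 2*k + 1 && w != 1))
Before k := 3*w: (z >= buf[3] + 12 ==> ((!(z >= store(buf, w, z)[3] + 12)) && 2*store(buf, w, z)[2] + 2*z <= 2*w + 1 && w != 1)) && ((!(z >= buf[3] + 12)) ==> (2*buf[2] + 2*z <= 6*w + 1 && w != 1))
Answer: WP = (z >= buf[3] + 12 ==> ((!(z >= store(buf, w, z)[3] + 12)) && 2*store(buf, w, z)[2] + 2*z <= 2*w + 1 && w != 1)) && ((!(z >= buf[3] + 12)) ==> (2*buf[2] + 2*z <= 6*w + 1 && w != 1))


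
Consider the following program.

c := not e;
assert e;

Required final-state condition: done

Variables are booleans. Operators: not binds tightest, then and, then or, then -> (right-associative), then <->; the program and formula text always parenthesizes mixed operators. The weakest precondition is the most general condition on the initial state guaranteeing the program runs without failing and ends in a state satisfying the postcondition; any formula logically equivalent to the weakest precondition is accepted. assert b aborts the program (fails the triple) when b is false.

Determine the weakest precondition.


Working backward. After the program, done must hold.
Before assert e: e and done
Before c := not e: e and done
Answer: WP = e and done


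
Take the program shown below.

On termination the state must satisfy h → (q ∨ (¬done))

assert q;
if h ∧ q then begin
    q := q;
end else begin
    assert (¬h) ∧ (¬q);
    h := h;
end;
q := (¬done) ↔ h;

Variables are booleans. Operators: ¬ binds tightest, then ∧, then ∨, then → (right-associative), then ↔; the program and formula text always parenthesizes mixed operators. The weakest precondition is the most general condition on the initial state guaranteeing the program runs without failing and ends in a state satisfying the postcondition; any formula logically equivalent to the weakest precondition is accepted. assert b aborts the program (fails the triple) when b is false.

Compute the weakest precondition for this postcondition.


Working backward. After the program, h → (q ∨ (¬done)) must hold.
Before q := (¬done) ↔ h: h → (((¬done) ↔ h) ∨ (¬done))
Then branch requires h → (((¬done) ↔ h) ∨ (¬done)); else branch requires (¬h) ∧ (¬q) ∧ (h → (((¬done) ↔ h) ∨ (¬done))).
Before the if: ((h ∧ q) → (h → (((¬done) ↔ h) ∨ (¬done)))) ∧ ((¬(h ∧ q)) → ((¬h) ∧ (¬q) ∧ (h → (((¬done) ↔ h) ∨ (¬done)))))
Before assert q: q ∧ ((h ∧ q) → (h → (((¬done) ↔ h) ∨ (¬done)))) ∧ ((¬(h ∧ q)) → ((¬h) ∧ (¬q) ∧ (h → (((¬done) ↔ h) ∨ (¬done)))))
Answer: WP = q ∧ ((h ∧ q) → (h → (((¬done) ↔ h) ∨ (¬done)))) ∧ ((¬(h ∧ q)) → ((¬h) ∧ (¬q) ∧ (h → (((¬done) ↔ h) ∨ (¬done)))))


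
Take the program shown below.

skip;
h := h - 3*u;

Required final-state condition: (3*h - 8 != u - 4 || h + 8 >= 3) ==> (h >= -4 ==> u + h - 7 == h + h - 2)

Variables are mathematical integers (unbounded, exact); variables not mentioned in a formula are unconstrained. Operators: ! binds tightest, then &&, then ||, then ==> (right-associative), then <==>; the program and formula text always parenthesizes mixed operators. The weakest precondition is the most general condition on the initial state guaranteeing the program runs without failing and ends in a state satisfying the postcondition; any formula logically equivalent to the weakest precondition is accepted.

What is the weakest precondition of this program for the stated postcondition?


Working backward. After the program, the postcondition (3*h - 8 != u - 4 || h + 8 >= 3) ==> (h >= -4 ==> u + h - 7 == h + h - 2) must hold; in canonical form it is (3*h != u + 4 || h >= -5) ==> (h >= -4 ==> u == h + 5).
Before h := h - 3*u: (3*h != 10*u + 4 || h >= 3*u - 5) ==> (h >= 3*u - 4 ==> 4*u == h + 5)
Before skip: (3*h != 10*u + 4 || h >= 3*u - 5) ==> (h >= 3*u - 4 ==> 4*u == h + 5)
Answer: WP = (3*h != 10*u + 4 || h >= 3*u - 5) ==> (h >= 3*u - 4 ==> 4*u == h + 5)


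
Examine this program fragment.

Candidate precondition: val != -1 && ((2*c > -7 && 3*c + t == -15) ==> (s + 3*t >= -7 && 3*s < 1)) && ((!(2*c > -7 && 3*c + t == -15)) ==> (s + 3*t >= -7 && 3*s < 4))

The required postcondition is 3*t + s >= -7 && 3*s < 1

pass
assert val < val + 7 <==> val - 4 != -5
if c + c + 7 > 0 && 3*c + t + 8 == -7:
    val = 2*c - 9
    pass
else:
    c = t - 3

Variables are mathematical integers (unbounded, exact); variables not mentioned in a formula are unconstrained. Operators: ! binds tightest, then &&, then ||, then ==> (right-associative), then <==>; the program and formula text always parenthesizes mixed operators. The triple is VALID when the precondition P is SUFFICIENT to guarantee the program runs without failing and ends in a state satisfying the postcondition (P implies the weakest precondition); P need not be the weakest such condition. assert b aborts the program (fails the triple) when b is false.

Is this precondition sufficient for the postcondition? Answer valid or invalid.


Working backward. After the program, the postcondition 3*t + s >= -7 && 3*s < 1 must hold; in canonical form it is s + 3*t >= -7 && 3*s < 1.
Then branch requires s + 3*t >= -7 && 3*s < 1; else branch requires s + 3*t >= -7 && 3*s < 1.
Before the if: ((2*c > -7 && 3*c + t == -15) ==> (s + 3*t >= -7 && 3*s < 1)) && ((!(2*c > -7 && 3*c + t == -15)) ==> (s + 3*t >= -7 && 3*s < 1))
Before assert val < val + 7 <==> val - 4 != -5: val != -1 && ((2*c > -7 && 3*c + t == -15) ==> (s + 3*t >= -7 && 3*s < 1)) && ((!(2*c > -7 && 3*c + t == -15)) ==> (s + 3*t >= -7 && 3*s < 1))
Before skip: val != -1 && ((2*c > -7 && 3*c + t == -15) ==> (s + 3*t >= -7 && 3*s < 1)) && ((!(2*c > -7 && 3*c + t == -15)) ==> (s + 3*t >= -7 && 3*s < 1))
The weakest precondition is val != -1 && ((2*c > -7 && 3*c + t == -15) ==> (s + 3*t >= -7 && 3*s < 1)) && ((!(2*c > -7 && 3*c + t == -15)) ==> (s + 3*t >= -7 && 3*s < 1)).
Check whether val != -1 && ((2*c > -7 && 3*c + t == -15) ==> (s + 3*t >= -7 && 3*s < 1)) && ((!(2*c > -7 && 3*c + t == -15)) ==> (s + 3*t >= -7 && 3*s < 4)) implies it.
Countermodel: at the initial state c = -5, s = 1, t = -1, val = 0, the precondition holds but the weakest precondition fails.
Answer: invalid


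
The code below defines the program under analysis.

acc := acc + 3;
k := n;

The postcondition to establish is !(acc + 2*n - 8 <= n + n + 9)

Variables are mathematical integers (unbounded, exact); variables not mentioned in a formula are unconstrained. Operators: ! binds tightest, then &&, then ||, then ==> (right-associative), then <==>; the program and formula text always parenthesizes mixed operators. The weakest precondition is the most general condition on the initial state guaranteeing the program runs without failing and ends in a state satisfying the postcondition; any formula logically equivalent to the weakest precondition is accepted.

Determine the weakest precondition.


Working backward. After the program, the postcondition !(acc + 2*n - 8 <= n + n + 9) must hold; in canonical form it is !(acc <= 17).
Before k := n: !(acc <= 17)
Before acc := acc + 3: !(acc <= 14)
Answer: WP = !(acc <= 14)


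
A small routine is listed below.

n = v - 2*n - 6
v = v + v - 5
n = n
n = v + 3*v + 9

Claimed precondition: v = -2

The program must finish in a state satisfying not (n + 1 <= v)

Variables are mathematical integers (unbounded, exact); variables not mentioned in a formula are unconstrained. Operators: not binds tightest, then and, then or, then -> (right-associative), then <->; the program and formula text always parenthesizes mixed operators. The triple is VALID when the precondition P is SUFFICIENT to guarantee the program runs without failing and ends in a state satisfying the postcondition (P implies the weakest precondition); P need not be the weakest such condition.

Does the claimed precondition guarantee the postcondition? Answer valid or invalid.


Working backward. After the program, the postcondition not (n + 1 <= v) must hold; in canonical form it is not (n <= v - 1).
Before n := v + 3*v + 9: not (3*v <= -10)
Before n := n: not (3*v <= -10)
Before v := v + v - 5: not (6*v <= 5)
Before n := v - 2*n - 6: not (6*v <= 5)
The weakest precondition is not (6*v <= 5).
Check whether v = -2 implies it.
Countermodel: at the initial state v = -2, the precondition holds but the weakest precondition fails.
Answer: invalid


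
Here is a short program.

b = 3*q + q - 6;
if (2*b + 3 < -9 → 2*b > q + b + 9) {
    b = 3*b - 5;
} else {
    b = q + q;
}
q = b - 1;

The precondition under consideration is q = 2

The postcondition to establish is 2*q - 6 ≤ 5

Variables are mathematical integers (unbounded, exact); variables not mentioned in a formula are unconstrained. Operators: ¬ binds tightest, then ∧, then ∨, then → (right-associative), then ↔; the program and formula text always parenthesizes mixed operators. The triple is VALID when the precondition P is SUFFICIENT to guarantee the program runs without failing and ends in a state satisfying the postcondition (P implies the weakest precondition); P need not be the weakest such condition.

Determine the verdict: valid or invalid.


Working backward. After the program, the postcondition 2*q - 6 ≤ 5 must hold; in canonical form it is 2*q ≤ 11.
Before q := b - 1: 2*b ≤ 13
Then branch requires 6*b ≤ 23; else branch requires 4*q ≤ 13.
Before the if: ((2*b < -12 → b > q + 9) → 6*b ≤ 23) ∧ ((¬(2*b < -12 → b > q + 9)) → 4*q ≤ 13)
Before b := 3*q + q - 6: ((8*q < 0 → 3*q > 15) → 24*q ≤ 59) ∧ ((¬(8*q < 0 → 3*q > 15)) → 4*q ≤ 13)
The weakest precondition is ((8*q < 0 → 3*q > 15) → 24*q ≤ 59) ∧ ((¬(8*q < 0 → 3*q > 15)) → 4*q ≤ 13).
Check whether q = 2 implies it.
Every state satisfying the precondition satisfies the weakest precondition: the implication holds.
Answer: valid


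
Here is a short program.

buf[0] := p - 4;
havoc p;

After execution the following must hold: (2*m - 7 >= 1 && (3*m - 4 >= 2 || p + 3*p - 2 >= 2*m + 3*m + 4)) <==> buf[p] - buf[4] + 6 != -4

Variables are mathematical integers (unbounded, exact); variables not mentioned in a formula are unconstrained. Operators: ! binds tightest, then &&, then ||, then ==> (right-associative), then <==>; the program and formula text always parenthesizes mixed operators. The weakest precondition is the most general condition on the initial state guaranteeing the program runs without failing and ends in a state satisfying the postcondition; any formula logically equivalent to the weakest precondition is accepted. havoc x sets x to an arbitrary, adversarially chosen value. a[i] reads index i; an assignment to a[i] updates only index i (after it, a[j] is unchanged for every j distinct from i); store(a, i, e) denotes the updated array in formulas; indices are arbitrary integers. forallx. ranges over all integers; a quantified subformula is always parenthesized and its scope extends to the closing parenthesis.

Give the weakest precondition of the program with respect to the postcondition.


Working backward. After the program, the postcondition (2*m - 7 >= 1 && (3*m - 4 >= 2 || p + 3*p - 2 >= 2*m + 3*m + 4)) <==> buf[p] - buf[4] + 6 != -4 must hold; in canonical form it is (2*m >= 8 && (3*m >= 6 || 4*p >= 5*m + 6)) <==> buf[p] != buf[4] - 10.
Before havoc p: forall p_1. ((2*m >= 8 && (3*m >= 6 || 4*p_1 >= 5*m + 6)) <==> buf[p_1] != buf[4] - 10)
Before buf[0] := p - 4: forall p_1. ((2*m >= 8 && (3*m >= 6 || 4*p_1 >= 5*m + 6)) <==> store(buf, 0, p - 4)[p_1] != buf[4] - 10)
Answer: WP = forall p_1. ((2*m >= 8 && (3*m >= 6 || 4*p_1 >= 5*m + 6)) <==> store(buf, 0, p - 4)[p_1] != buf[4] - 10)


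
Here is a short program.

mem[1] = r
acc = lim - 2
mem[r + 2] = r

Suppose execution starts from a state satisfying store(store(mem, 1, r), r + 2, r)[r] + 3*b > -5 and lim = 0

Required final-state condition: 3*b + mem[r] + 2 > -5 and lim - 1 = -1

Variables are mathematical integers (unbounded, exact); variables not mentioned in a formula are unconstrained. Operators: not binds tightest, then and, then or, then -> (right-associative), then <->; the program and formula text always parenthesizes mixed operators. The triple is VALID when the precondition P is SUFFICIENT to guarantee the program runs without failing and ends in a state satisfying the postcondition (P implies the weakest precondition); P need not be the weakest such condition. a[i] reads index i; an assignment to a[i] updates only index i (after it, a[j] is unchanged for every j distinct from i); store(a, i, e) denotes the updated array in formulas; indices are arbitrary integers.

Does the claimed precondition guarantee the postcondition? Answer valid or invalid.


Working backward. After the program, the postcondition 3*b + mem[r] + 2 > -5 and lim - 1 = -1 must hold; in canonical form it is mem[r] + 3*b > -7 and lim = 0.
Before mem[r + 2] := r: store(mem, r + 2, r)[r] + 3*b > -7 and lim = 0
Before acc := lim - 2: store(mem, r + 2, r)[r] + 3*b > -7 and lim = 0
Before mem[1] := r: store(store(mem, 1, r), r + 2, r)[r] + 3*b > -7 and lim = 0
The weakest precondition is store(store(mem, 1, r), r + 2, r)[r] + 3*b > -7 and lim = 0.
Check whether store(store(mem, 1, r), r + 2, r)[r] + 3*b > -5 and lim = 0 implies it.
Every state satisfying the precondition satisfies the weakest precondition: the implication holds.
Answer: valid
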